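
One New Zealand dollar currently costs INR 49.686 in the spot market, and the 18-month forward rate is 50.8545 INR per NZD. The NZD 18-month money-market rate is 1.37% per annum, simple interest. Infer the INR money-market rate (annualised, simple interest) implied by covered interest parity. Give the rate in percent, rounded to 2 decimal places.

T = 18/12 years.
CIP gives F = S · g_INR/g_NZD, so g_INR/g_NZD = 50.8545/49.686 = 1.0235177.
NZD growth factor: 1 + 0.0137×18/12 = 1.020550.
Hence g_INR = 1.044551.
r = (1.044551 − 1)/(18/12) = 0.029701 → 2.97%.

2.97%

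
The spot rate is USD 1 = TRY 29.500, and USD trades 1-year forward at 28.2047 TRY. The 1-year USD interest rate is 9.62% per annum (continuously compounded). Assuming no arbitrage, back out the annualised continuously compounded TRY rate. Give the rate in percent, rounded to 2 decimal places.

T = 1 year.
CIP gives F = S · g_TRY/g_USD, so g_TRY/g_USD = 28.2047/29.5 = 0.9560915.
The USD side grows by e^(0.0962×1) = 1.1009792.
That pins the TRY growth at 1.0526369.
Take logs: ln 1.0526369 / 1 = 0.051298, so 5.13%.

5.13%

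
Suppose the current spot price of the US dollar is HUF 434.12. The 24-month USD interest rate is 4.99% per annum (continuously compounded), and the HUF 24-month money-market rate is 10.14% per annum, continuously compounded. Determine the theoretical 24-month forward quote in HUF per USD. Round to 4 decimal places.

T = 2 years.
Growth of 1 HUF over T: e^(0.1014×2) = 1.224827478.
Growth of 1 USD over T: e^(0.0499×2) = 1.104949906.
So F = 434.12 × 1.224827478 / 1.104949906 = 481.218290 (HUF/USD).

481.2183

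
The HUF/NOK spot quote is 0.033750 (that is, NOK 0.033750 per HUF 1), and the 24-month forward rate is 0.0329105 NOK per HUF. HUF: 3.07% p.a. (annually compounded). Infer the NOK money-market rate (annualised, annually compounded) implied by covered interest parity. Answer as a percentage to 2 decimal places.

T = 2 years.
F/S = 0.0329105/0.03375 = 0.9751259 = (growth of NOK) / (growth of HUF).
HUF growth factor: (1 + 0.0307)^2 = 1.0623425.
That pins the NOK growth at 1.0359177.
Annualise: 1.0359177^(1/2) − 1 = 0.017800 = 1.78%.

1.78%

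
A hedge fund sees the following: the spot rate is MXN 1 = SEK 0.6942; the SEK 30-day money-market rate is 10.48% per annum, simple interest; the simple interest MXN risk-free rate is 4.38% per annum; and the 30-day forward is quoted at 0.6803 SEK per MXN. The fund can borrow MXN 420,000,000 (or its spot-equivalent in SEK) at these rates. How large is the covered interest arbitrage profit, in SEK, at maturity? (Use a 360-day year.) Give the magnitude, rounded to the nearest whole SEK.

SEK 7,341,426

T = 30/360 years.
Keep in MXN, deliver into the forward: 420,000,000·1.003650·0.6803 = SEK 286,768,899.90.
Swap to SEK now, deposit: 420,000,000·0.6942·1.00873333333 = SEK 294,110,325.60.
The quoted forward undervalues MXN, so borrow MXN, convert to SEK at spot, deposit the SEK at 10.48%, and buy MXN forward at 0.6803 to cover the loan.
The gap between the two covered legs is SEK 7,341,426.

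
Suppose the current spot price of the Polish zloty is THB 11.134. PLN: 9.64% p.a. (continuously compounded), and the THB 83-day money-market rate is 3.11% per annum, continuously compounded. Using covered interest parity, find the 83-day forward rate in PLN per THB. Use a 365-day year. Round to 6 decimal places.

0.091159

T = 83/365 years.
Growth of 1 THB over T: e^(0.0311×83/365) = 1.0070971.
Growth of 1 PLN over T: e^(0.0964×83/365) = 1.0221631.
CIP: F = S · (grow THB)/(grow PLN) = 11.134 × 1.0070971/1.0221631 = 10.96989 THB per PLN.
Quoted the other way: 1/10.96989 = 0.091159 PLN per THB.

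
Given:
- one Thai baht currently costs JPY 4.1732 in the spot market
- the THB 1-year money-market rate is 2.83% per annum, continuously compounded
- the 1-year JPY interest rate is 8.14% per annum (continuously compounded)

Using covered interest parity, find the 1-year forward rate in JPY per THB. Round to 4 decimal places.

T = 1 year.
Growth of 1 JPY over T: e^(0.0814×1) = 1.0848047.
Growth of 1 THB over T: e^(0.0283×1) = 1.0287042.
So F = 4.1732 × 1.0848047 / 1.0287042 = 4.400786 (JPY/THB).

4.4008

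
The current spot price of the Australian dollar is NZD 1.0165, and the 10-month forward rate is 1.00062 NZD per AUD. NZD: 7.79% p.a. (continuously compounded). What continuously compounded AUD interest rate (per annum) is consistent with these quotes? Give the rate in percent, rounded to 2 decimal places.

9.68%

T = 10/12 years.
F/S = 1.00062/1.0165 = 0.9843778 = (growth of NZD) / (growth of AUD).
The NZD side grows by e^(0.0779×10/12) = 1.0670701.
Hence g_AUD = 1.0840046.
r = ln(1.0840046)/(10/12) = 0.096795 → 9.68%.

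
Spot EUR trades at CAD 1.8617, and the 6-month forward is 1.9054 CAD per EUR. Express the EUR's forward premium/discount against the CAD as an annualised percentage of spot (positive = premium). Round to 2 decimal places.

+4.69%

T = 6/12 years.
Period premium: (1.9054 − 1.8617)/1.8617 = 0.0234732.
×(1/T) gives 4.69% p.a.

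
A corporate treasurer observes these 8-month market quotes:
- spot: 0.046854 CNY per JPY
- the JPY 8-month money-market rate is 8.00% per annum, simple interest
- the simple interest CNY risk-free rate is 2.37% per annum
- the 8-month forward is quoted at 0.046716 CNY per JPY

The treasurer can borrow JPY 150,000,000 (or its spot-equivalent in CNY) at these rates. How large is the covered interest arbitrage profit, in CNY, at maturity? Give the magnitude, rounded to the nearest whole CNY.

CNY 241,984

T = 8/12 years.
Keep in JPY, deliver into the forward: 150,000,000·1.053333333·0.046716 = CNY 7,381,128.00.
Swap to CNY now, deposit: 150,000,000·0.046854·1.015800 = CNY 7,139,143.98.
The quoted forward overvalues JPY, so borrow CNY, buy JPY at spot, deposit the JPY at 8.00%, and sell the proceeds forward at 0.046716.
Profit = 7,381,128.00 − 7,139,143.98 = CNY 241,984.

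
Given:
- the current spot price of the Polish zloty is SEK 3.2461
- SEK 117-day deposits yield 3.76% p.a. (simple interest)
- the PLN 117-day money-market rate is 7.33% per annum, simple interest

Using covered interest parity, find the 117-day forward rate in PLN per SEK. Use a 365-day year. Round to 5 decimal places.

T = 117/365 years.
SEK growth factor: 1 + 0.0376×117/365 = 1.0120526.
PLN growth factor: 1 + 0.0733×117/365 = 1.0234962.
So F = 3.2461 × 1.0120526 / 1.0234962 = 3.209806 (SEK/PLN).
Quoted the other way: 1/3.209806 = 0.31155 PLN per SEK.

0.31155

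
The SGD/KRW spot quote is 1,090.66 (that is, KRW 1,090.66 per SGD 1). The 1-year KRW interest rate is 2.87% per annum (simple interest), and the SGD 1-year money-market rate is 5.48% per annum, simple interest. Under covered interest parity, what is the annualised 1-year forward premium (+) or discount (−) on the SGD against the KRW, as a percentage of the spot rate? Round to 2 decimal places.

-2.47%

T = 1 year.
F = S · g_KRW/g_SGD = 1090.66 × 1.028700/1.054800 = 1063.67268.
(F − S)/S ÷ T = (1063.67268 − 1090.66)/1090.66/1 = -0.024744 → -2.47%.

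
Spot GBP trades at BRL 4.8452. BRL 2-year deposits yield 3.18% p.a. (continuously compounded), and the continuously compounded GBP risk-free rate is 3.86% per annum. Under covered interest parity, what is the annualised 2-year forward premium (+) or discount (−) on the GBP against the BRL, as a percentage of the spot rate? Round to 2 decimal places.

-0.68%

T = 2 years.
F = S · g_BRL/g_GBP = 4.8452 × 1.065666/1.0802581 = 4.7797512.
Annualised premium = (F − S)/S × (1/T) = (4.7797512 − 4.8452)/4.8452 ÷ 2 = -0.68%.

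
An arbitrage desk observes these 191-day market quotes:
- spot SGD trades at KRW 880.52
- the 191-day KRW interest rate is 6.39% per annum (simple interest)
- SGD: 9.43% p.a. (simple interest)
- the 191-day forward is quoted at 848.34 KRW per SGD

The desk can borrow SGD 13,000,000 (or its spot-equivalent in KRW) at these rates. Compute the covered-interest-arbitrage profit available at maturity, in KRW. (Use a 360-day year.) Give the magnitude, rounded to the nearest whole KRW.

KRW 254,646,611

T = 191/360 years.
Route A — deposit SGD, sell forward: 13,000,000 × 1.050031388889 × 848.34 = KRW 11,580,187,169.85.
Route B — convert at spot, deposit KRW: 13,000,000 × 880.52 × 1.0339025 = KRW 11,834,833,780.90.
The quoted forward undervalues SGD, so borrow SGD, convert to KRW at spot, deposit the KRW at 6.39%, and buy SGD forward at 848.34 to cover the loan.
Profit = 11,834,833,780.90 − 11,580,187,169.85 = KRW 254,646,611.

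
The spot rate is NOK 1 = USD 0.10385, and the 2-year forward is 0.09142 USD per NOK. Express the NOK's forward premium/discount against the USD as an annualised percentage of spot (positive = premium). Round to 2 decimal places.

T = 2 years.
Period premium: (0.09142 − 0.10385)/0.10385 = -0.1196919.
Per annum: -0.1196919 / 2 = -0.059846 = -5.98%.

-5.98%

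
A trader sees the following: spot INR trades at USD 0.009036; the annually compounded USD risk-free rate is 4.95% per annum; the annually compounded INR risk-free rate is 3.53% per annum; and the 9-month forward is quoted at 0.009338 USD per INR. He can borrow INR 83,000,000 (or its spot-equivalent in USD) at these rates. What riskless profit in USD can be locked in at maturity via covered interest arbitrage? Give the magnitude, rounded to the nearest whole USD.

T = 9/12 years.
Invest the INR and cover forward: 83,000,000 × 1.02635986 × 0.009338 = USD 795,484.31.
Convert at spot and invest in USD: 83,000,000 × 0.009036 × 1.0368999 = USD 777,662.48.
The quoted forward overvalues INR, so borrow USD, buy INR at spot, deposit the INR at 3.53%, and sell the proceeds forward at 0.009338.
The gap between the two covered legs is USD 17,822.

USD 17,822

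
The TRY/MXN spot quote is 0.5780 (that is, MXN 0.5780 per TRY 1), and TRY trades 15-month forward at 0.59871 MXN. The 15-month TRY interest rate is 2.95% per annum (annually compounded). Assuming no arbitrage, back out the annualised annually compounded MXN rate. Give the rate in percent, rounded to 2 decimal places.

5.89%

T = 15/12 years.
F/S = 0.59871/0.578 = 1.0358304 = (growth of MXN) / (growth of TRY).
The TRY side grows by (1 + 0.0295)^(15/12) = 1.037010.
Hence g_MXN = 1.0741665.
Annualise: 1.0741665^(12/15) − 1 = 0.058906 = 5.89%.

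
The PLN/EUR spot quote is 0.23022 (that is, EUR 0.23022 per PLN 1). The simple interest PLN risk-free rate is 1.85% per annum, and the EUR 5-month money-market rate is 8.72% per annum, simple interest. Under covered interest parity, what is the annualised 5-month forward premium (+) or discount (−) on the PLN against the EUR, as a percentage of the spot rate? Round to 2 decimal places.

+6.82%

T = 5/12 years.
CIP forward (EUR per PLN) = 0.23022 × 1.0363333/1.0077083 = 0.23675964.
(F − S)/S ÷ T = (0.23675964 − 0.23022)/0.23022/(5/12) = 0.068175 → 6.82%.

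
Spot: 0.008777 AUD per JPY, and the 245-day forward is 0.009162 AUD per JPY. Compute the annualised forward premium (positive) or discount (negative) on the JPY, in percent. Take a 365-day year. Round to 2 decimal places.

+6.53%

T = 245/365 years.
Period premium: (0.009162 − 0.008777)/0.008777 = 0.0438646.
Annualise by dividing by T: 0.0438646 / (245/365) = 0.065349 → 6.53%.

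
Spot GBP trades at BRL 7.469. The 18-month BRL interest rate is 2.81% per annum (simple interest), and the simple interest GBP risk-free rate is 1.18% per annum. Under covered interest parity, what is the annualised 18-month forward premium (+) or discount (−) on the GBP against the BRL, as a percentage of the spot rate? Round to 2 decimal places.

+1.60%

T = 18/12 years.
CIP forward (BRL per GBP) = 7.469 × 1.042150/1.017700 = 7.648441.
(F − S)/S ÷ T = (7.648441 − 7.469)/7.469/(18/12) = 0.016017 → 1.60%.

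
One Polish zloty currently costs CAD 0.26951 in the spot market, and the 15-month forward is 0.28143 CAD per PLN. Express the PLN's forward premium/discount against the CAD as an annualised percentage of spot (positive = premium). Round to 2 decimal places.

+3.54%

T = 15/12 years.
Period premium: (0.28143 − 0.26951)/0.26951 = 0.0442284.
Annualise by dividing by T: 0.0442284 / (15/12) = 0.035383 → 3.54%.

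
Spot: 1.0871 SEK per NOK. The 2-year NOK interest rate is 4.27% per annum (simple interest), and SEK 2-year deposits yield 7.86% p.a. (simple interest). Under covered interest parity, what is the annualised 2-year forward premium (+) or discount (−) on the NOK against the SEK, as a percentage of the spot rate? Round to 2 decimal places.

+3.31%

T = 2 years.
CIP forward (SEK per NOK) = 1.0871 × 1.157200/1.085400 = 1.1590125.
Annualised premium = (F − S)/S × (1/T) = (1.1590125 − 1.0871)/1.0871 ÷ 2 = 3.31%.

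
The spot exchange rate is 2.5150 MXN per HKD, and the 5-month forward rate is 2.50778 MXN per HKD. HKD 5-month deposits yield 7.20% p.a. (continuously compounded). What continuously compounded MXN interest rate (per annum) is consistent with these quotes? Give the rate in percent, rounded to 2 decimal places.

T = 5/12 years.
F/S = 2.50778/2.515 = 0.9971292 = (growth of MXN) / (growth of HKD).
HKD growth factor: e^(0.0720×5/12) = 1.0304545.
Hence g_MXN = 1.0274963.
r = ln(1.0274963)/(5/12) = 0.065100 → 6.51%.

6.51%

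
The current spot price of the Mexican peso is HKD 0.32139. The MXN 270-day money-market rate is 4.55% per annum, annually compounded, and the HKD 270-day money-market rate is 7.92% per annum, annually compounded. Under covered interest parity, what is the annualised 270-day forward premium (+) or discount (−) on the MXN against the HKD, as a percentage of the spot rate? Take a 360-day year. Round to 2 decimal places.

+3.21%

T = 270/360 years.
F = S · g_HKD/g_MXN = 0.32139 × 1.0588305/1.0339345 = 0.32912872.
Annualised premium = (F − S)/S × (1/T) = (0.32912872 − 0.32139)/0.32139 ÷ (270/360) = 3.21%.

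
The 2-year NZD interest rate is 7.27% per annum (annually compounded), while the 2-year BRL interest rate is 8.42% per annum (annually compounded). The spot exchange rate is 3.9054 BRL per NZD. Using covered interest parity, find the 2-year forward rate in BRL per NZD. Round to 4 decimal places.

T = 2 years.
BRL accumulates by (1 + 0.0842)^2 = 1.1754896.
Growth of 1 NZD over T: (1 + 0.0727)^2 = 1.1506853.
Forward (BRL per NZD) = 3.9054 × 1.1754896 / 1.1506853 = 3.989585.

3.9896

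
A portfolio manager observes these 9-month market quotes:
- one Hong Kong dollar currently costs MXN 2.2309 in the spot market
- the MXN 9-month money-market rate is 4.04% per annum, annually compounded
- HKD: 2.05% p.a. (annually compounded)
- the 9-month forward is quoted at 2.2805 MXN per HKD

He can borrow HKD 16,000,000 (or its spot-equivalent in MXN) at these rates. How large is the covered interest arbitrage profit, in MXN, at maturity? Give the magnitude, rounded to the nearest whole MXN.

MXN 277,009

T = 9/12 years.
Keep in HKD, deliver into the forward: 16,000,000·1.0153359343·2.2805 = MXN 37,047,577.57.
Swap to MXN now, deposit: 16,000,000·2.2309·1.0301495037 = MXN 36,770,568.44.
The quoted forward overvalues HKD, so borrow MXN, buy HKD at spot, deposit the HKD at 2.05%, and sell the proceeds forward at 2.2805.
Arbitrage profit = |37,047,577.57 − 36,770,568.44| = MXN 277,009.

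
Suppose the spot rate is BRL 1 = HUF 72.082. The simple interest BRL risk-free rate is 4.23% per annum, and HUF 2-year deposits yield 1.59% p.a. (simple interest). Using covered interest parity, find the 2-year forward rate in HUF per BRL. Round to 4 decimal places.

T = 2 years.
Growth of 1 HUF over T: 1 + 0.0159×2 = 1.031800.
Growth of 1 BRL over T: 1 + 0.0423×2 = 1.084600.
CIP: F = S · (grow HUF)/(grow BRL) = 72.082 × 1.031800/1.084600 = 68.572937 HUF per BRL.

68.5729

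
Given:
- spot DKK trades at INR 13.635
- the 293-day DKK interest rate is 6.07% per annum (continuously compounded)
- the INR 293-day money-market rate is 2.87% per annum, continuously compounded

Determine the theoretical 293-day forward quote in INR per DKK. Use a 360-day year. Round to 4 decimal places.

T = 293/360 years.
INR accumulates by e^(0.0287×293/360) = 1.02363356.
Growth of 1 DKK over T: e^(0.0607×293/360) = 1.05064373.
CIP: F = S · (grow INR)/(grow DKK) = 13.635 × 1.02363356/1.05064373 = 13.284469 INR per DKK.

13.2845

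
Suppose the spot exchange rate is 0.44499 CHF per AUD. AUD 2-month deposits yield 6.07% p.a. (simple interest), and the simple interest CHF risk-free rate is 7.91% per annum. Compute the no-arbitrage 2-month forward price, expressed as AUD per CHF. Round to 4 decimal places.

2.2404

T = 2/12 years.
CHF accumulates by 1 + 0.0791×2/12 = 1.0131833.
AUD growth factor: 1 + 0.0607×2/12 = 1.0101167.
Forward (CHF per AUD) = 0.44499 × 1.0131833 / 1.0101167 = 0.4463409.
Invert for AUD per CHF: 1 / 0.4463409 = 2.2404.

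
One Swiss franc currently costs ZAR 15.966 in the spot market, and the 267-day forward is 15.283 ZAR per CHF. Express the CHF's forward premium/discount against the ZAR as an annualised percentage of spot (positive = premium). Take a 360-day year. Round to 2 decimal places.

-5.77%

T = 267/360 years.
Period premium: (15.283 − 15.966)/15.966 = -0.0427784.
×(1/T) gives -5.77% p.a.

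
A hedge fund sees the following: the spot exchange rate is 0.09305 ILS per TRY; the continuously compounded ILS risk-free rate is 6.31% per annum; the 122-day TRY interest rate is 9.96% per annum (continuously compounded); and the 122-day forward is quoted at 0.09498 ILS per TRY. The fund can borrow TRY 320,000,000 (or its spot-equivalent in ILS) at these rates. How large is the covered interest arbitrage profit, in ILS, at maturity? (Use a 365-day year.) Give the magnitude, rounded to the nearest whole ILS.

ILS 1,011,789

T = 122/365 years.
Keep in TRY, deliver into the forward: 320,000,000·1.0338513037·0.09498 = ILS 31,422,462.98.
Swap to ILS now, deposit: 320,000,000·0.09305·1.0213149451 = ILS 30,410,673.81.
The quoted forward overvalues TRY, so borrow ILS, buy TRY at spot, deposit the TRY at 9.96%, and sell the proceeds forward at 0.09498.
Profit = 31,422,462.98 − 30,410,673.81 = ILS 1,011,789.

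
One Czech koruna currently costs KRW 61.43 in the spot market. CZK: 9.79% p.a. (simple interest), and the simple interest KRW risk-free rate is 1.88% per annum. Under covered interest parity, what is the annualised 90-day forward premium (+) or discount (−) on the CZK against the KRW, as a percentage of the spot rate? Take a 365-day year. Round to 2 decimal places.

T = 90/365 years.
CIP forward (KRW per CZK) = 61.43 × 1.0046356/1.0241397 = 60.26010.
Annualised premium = (F − S)/S × (1/T) = (60.26010 − 61.43)/61.43 ÷ (90/365) = -7.72%.

-7.72%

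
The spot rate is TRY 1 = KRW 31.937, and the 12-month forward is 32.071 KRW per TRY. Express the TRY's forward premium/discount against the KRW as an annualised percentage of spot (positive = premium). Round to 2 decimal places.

+0.42%

T = 1 year.
(F − S)/S = (32.071 − 31.937)/31.937 = 0.0041958.
Annualise by dividing by T: 0.0041958 / 1 = 0.004196 → 0.42%.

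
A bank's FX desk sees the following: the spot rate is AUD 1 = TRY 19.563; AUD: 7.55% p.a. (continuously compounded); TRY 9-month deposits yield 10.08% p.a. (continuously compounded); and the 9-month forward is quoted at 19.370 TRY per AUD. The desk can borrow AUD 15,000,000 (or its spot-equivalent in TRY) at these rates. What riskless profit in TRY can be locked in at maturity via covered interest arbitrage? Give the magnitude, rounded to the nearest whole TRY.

TRY 9,012,431

T = 9/12 years.
Route A — deposit AUD, sell forward: 15,000,000 × 1.05825888889 × 19.370 = TRY 307,477,120.17.
Route B — convert at spot, deposit TRY: 15,000,000 × 19.563 × 1.07853107543 = TRY 316,489,551.43.
The quoted forward undervalues AUD, so borrow AUD, convert to TRY at spot, deposit the TRY at 10.08%, and buy AUD forward at 19.370 to cover the loan.
The gap between the two covered legs is TRY 9,012,431.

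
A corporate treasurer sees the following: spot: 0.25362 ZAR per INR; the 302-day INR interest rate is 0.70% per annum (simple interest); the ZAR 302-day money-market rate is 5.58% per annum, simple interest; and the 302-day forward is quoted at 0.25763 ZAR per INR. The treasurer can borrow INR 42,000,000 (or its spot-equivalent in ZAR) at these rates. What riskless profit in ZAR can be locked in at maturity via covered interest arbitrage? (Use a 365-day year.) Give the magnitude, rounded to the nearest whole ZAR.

ZAR 260,702

T = 302/365 years.
Route A — deposit INR, sell forward: 42,000,000 × 1.0057917808 × 0.25763 = ZAR 10,883,129.73.
Route B — convert at spot, deposit ZAR: 42,000,000 × 0.25362 × 1.0461687671 = ZAR 11,143,831.55.
The quoted forward undervalues INR, so borrow INR, convert to ZAR at spot, deposit the ZAR at 5.58%, and buy INR forward at 0.25763 to cover the loan.
Arbitrage profit = |10,883,129.73 − 11,143,831.55| = ZAR 260,702.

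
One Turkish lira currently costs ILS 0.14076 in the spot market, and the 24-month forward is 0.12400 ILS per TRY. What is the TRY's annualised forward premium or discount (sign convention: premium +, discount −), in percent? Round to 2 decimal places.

-5.95%

T = 2 years.
TRY trades forward at -11.90679% vs spot over the period.
Per annum: -0.1190679 / 2 = -0.059534 = -5.95%.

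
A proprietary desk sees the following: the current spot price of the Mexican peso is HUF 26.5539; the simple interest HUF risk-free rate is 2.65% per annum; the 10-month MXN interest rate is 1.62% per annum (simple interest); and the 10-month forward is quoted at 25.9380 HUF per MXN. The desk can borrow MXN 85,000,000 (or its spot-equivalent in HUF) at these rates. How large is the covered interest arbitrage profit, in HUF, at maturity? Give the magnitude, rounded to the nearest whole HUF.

HUF 72,431,528

T = 10/12 years.
Route A — deposit MXN, sell forward: 85,000,000 × 1.013500 × 25.9380 = HUF 2,234,493,855.00.
Route B — convert at spot, deposit HUF: 85,000,000 × 26.5539 × 1.022083333333 = HUF 2,306,925,383.12.
The quoted forward undervalues MXN, so borrow MXN, convert to HUF at spot, deposit the HUF at 2.65%, and buy MXN forward at 25.9380 to cover the loan.
The gap between the two covered legs is HUF 72,431,528.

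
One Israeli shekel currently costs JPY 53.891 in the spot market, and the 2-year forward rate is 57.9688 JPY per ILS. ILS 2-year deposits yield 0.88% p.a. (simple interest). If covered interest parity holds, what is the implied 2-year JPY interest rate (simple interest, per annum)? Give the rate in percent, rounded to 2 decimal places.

4.73%

T = 2 years.
CIP gives F = S · g_JPY/g_ILS, so g_JPY/g_ILS = 57.9688/53.891 = 1.0756676.
The ILS side grows by 1 + 0.0088×2 = 1.017600.
So the JPY growth factor = 1.0945993.
r = (1.0945993 − 1)/2 = 0.047300 → 4.73%.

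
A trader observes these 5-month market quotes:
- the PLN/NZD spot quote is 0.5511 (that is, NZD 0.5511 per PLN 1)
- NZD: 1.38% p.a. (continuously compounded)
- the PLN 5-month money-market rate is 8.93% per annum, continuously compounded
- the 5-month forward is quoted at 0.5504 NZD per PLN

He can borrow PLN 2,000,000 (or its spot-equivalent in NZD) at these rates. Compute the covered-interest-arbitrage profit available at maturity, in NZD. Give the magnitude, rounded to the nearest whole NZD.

NZD 33,975

T = 5/12 years.
Keep in PLN, deliver into the forward: 2,000,000·1.037909229·0.5504 = NZD 1,142,530.48.
Swap to NZD now, deposit: 2,000,000·0.5511·1.005766563 = NZD 1,108,555.91.
The quoted forward overvalues PLN, so borrow NZD, buy PLN at spot, deposit the PLN at 8.93%, and sell the proceeds forward at 0.5504.
Profit = 1,142,530.48 − 1,108,555.91 = NZD 33,975.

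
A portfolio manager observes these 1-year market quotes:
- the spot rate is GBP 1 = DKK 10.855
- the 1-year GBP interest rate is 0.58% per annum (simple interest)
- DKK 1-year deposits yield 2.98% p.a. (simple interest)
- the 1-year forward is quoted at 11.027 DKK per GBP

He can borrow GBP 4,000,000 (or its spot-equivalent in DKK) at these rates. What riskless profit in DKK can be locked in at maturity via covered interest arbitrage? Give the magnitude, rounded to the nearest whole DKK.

T = 1 year.
Keep in GBP, deliver into the forward: 4,000,000·1.005800·11.027 = DKK 44,363,826.40.
Swap to DKK now, deposit: 4,000,000·10.855·1.029800 = DKK 44,713,916.00.
The quoted forward undervalues GBP, so borrow GBP, convert to DKK at spot, deposit the DKK at 2.98%, and buy GBP forward at 11.027 to cover the loan.
Profit = 44,713,916.00 − 44,363,826.40 = DKK 350,090.

DKK 350,090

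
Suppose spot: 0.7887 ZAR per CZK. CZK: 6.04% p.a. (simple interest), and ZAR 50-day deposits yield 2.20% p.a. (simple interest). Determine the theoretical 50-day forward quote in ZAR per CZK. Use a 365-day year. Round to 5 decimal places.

T = 50/365 years.
ZAR growth factor: 1 + 0.0220×50/365 = 1.0030137.
CZK growth factor: 1 + 0.0604×50/365 = 1.008274.
CIP: F = S · (grow ZAR)/(grow CZK) = 0.7887 × 1.0030137/1.008274 = 0.7845852 ZAR per CZK.

0.78459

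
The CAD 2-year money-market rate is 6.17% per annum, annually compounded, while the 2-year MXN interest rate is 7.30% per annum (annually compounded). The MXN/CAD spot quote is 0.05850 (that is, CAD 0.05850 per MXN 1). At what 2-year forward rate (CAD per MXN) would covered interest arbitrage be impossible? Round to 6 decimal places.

T = 2 years.
Growth of 1 CAD over T: (1 + 0.0617)^2 = 1.1272069.
MXN growth factor: (1 + 0.0730)^2 = 1.151329.
So F = 0.0585 × 1.1272069 / 1.151329 = 0.05727434 (CAD/MXN).

0.057274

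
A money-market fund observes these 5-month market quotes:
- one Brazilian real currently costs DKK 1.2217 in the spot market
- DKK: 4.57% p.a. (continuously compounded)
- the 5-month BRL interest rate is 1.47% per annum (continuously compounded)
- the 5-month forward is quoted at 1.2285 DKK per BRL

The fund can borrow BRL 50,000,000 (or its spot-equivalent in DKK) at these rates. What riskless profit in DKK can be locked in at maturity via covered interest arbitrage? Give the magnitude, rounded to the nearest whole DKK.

DKK 456,922

T = 5/12 years.
Invest the BRL and cover forward: 50,000,000 × 1.0061437962 × 1.2285 = DKK 61,802,382.68.
Convert at spot and invest in DKK: 50,000,000 × 1.2217 × 1.0192241154 = DKK 62,259,305.09.
The quoted forward undervalues BRL, so borrow BRL, convert to DKK at spot, deposit the DKK at 4.57%, and buy BRL forward at 1.2285 to cover the loan.
Arbitrage profit = |61,802,382.68 − 62,259,305.09| = DKK 456,922.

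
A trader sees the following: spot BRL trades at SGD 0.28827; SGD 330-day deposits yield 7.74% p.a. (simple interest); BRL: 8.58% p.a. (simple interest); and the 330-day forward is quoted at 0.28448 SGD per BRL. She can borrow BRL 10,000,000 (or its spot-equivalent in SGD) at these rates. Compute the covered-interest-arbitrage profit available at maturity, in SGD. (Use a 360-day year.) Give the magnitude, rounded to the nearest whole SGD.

T = 330/360 years.
Keep in BRL, deliver into the forward: 10,000,000·1.078650·0.28448 = SGD 3,068,543.52.
Swap to SGD now, deposit: 10,000,000·0.28827·1.070950 = SGD 3,087,227.57.
The quoted forward undervalues BRL, so borrow BRL, convert to SGD at spot, deposit the SGD at 7.74%, and buy BRL forward at 0.28448 to cover the loan.
Profit = 3,087,227.57 − 3,068,543.52 = SGD 18,684.

SGD 18,684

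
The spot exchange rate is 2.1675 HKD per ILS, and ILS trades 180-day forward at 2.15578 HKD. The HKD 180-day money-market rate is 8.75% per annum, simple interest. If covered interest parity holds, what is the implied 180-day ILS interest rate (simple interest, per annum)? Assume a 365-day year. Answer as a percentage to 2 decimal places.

T = 180/365 years.
F/S = 2.15578/2.1675 = 0.9945928 = (growth of HKD) / (growth of ILS).
The HKD side grows by 1 + 0.0875×180/365 = 1.0431507.
That pins the ILS growth at 1.0488219.
(1.0488219 − 1)/T = 0.099000, i.e. 9.90%.

9.90%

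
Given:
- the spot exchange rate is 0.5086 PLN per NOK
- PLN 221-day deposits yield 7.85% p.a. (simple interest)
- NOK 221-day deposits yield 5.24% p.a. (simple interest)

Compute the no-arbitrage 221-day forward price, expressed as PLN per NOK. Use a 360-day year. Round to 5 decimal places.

T = 221/360 years.
Growth of 1 PLN over T: 1 + 0.0785×221/360 = 1.0481903.
NOK accumulates by 1 + 0.0524×221/360 = 1.0321678.
Forward (PLN per NOK) = 0.5086 × 1.0481903 / 1.0321678 = 0.5164951.

0.51650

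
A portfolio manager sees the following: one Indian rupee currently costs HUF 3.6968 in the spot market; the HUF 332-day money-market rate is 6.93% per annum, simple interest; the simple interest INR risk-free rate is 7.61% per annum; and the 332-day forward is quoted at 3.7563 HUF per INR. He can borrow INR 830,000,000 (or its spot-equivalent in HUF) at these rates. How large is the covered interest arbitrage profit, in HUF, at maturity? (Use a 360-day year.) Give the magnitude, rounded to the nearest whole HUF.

T = 332/360 years.
Invest the INR and cover forward: 830,000,000 × 1.070181111111 × 3.7563 = HUF 3,336,534,685.36.
Convert at spot and invest in HUF: 830,000,000 × 3.6968 × 1.063910 = HUF 3,264,441,865.04.
The quoted forward overvalues INR, so borrow HUF, buy INR at spot, deposit the INR at 7.61%, and sell the proceeds forward at 3.7563.
The gap between the two covered legs is HUF 72,092,820.

HUF 72,092,820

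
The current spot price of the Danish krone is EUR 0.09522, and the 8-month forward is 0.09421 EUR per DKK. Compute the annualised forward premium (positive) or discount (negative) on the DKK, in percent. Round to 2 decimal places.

T = 8/12 years.
DKK trades forward at -1.06070% vs spot over the period.
×(1/T) gives -1.59% p.a.

-1.59%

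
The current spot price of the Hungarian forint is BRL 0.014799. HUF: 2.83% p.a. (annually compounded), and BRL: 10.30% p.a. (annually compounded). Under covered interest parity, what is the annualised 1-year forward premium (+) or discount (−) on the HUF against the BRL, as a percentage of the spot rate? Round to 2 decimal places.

T = 1 year.
No-arbitrage forward: 0.014799 × 1.103000 / 1.028300 = 0.015874061 BRL/HUF.
(F − S)/S ÷ T = (0.015874061 − 0.014799)/0.014799/1 = 0.072644 → 7.26%.

+7.26%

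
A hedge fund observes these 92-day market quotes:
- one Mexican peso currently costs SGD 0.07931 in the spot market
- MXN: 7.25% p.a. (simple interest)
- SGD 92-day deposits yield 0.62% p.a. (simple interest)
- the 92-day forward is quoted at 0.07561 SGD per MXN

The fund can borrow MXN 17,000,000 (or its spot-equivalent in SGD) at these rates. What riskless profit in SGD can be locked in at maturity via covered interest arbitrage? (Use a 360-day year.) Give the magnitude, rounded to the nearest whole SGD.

T = 92/360 years.
Invest the MXN and cover forward: 17,000,000 × 1.018527778 × 0.07561 = SGD 1,309,185.05.
Convert at spot and invest in SGD: 17,000,000 × 0.07931 × 1.001584444 = SGD 1,350,406.26.
The quoted forward undervalues MXN, so borrow MXN, convert to SGD at spot, deposit the SGD at 0.62%, and buy MXN forward at 0.07561 to cover the loan.
The gap between the two covered legs is SGD 41,221.

SGD 41,221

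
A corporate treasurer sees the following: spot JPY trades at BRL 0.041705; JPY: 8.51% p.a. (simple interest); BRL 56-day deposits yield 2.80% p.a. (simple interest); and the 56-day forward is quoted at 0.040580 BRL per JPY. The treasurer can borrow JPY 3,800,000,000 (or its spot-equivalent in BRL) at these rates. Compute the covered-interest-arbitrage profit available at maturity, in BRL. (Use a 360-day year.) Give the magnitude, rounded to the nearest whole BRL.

T = 56/360 years.
Invest the JPY and cover forward: 3,800,000,000 × 1.01323777778 × 0.040580 = BRL 156,245,318.28.
Convert at spot and invest in BRL: 3,800,000,000 × 0.041705 × 1.00435555556 = BRL 159,169,264.09.
The quoted forward undervalues JPY, so borrow JPY, convert to BRL at spot, deposit the BRL at 2.80%, and buy JPY forward at 0.040580 to cover the loan.
The gap between the two covered legs is BRL 2,923,946.

BRL 2,923,946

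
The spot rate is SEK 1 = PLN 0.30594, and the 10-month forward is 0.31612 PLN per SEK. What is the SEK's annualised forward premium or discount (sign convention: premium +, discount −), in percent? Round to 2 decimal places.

+3.99%

T = 10/12 years.
SEK trades forward at +3.32745% vs spot over the period.
Per annum: 0.0332745 / (10/12) = 0.039929 = 3.99%.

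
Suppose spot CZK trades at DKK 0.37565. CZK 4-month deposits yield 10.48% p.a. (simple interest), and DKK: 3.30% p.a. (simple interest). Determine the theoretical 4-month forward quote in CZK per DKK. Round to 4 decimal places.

2.7251

T = 4/12 years.
Growth of 1 DKK over T: 1 + 0.0330×4/12 = 1.011000.
CZK growth factor: 1 + 0.1048×4/12 = 1.0349333.
So F = 0.37565 × 1.011000 / 1.0349333 = 0.3669629 (DKK/CZK).
Quoted the other way: 1/0.3669629 = 2.7251 CZK per DKK.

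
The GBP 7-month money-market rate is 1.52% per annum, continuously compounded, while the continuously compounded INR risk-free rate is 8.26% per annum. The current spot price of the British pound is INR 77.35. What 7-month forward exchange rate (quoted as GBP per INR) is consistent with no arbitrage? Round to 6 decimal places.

T = 7/12 years.
INR accumulates by e^(0.0826×7/12) = 1.049363.
Growth of 1 GBP over T: e^(0.0152×7/12) = 1.0089061.
CIP: F = S · (grow INR)/(grow GBP) = 77.35 × 1.049363/1.0089061 = 80.45172 INR per GBP.
Invert for GBP per INR: 1 / 80.45172 = 0.012430.

0.012430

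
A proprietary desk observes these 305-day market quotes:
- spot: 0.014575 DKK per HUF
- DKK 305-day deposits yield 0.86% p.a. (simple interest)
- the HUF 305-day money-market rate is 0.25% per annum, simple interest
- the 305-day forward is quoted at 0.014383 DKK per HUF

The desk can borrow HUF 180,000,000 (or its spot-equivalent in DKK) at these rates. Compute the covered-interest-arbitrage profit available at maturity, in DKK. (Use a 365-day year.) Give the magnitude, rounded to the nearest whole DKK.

DKK 48,005

T = 305/365 years.
Keep in HUF, deliver into the forward: 180,000,000·1.002089041·0.014383 = DKK 2,594,348.40.
Swap to DKK now, deposit: 180,000,000·0.014575·1.007186301 = DKK 2,642,353.26.
The quoted forward undervalues HUF, so borrow HUF, convert to DKK at spot, deposit the DKK at 0.86%, and buy HUF forward at 0.014383 to cover the loan.
The gap between the two covered legs is DKK 48,005.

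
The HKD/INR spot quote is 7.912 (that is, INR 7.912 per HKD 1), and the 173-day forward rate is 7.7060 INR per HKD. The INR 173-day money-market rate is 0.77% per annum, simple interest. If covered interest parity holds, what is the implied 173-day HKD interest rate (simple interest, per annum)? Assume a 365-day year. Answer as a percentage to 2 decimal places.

6.43%

T = 173/365 years.
By CIP, F/S equals the INR-to-HKD growth ratio: 7.706/7.912 = 0.9739636.
The INR side grows by 1 + 0.0077×173/365 = 1.0036496.
That pins the HKD growth at 1.0304796.
(1.0304796 − 1)/T = 0.064307, i.e. 6.43%.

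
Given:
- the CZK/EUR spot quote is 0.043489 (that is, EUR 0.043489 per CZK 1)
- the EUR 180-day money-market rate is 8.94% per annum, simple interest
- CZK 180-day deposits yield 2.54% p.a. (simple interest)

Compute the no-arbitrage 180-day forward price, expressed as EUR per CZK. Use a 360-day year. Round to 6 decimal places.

T = 180/360 years.
EUR growth factor: 1 + 0.0894×180/360 = 1.044700.
CZK accumulates by 1 + 0.0254×180/360 = 1.012700.
Forward (EUR per CZK) = 0.043489 × 1.044700 / 1.012700 = 0.04486320.

0.044863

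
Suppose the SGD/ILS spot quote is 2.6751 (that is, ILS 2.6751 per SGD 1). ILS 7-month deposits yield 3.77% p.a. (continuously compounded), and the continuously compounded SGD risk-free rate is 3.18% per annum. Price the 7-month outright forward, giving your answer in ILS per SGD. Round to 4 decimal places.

T = 7/12 years.
Growth of 1 ILS over T: e^(0.0377×7/12) = 1.0222353.
Growth of 1 SGD over T: e^(0.0318×7/12) = 1.0187231.
Forward (ILS per SGD) = 2.6751 × 1.0222353 / 1.0187231 = 2.684323.

2.6843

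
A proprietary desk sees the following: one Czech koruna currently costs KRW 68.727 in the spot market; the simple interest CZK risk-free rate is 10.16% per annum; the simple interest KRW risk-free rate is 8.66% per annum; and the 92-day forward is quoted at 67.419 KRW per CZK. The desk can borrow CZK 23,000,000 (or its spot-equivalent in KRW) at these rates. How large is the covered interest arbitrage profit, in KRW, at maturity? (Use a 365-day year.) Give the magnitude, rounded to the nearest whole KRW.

KRW 24,877,990

T = 92/365 years.
Route A — deposit CZK, sell forward: 23,000,000 × 1.025608767123 × 67.419 = KRW 1,590,346,901.83.
Route B — convert at spot, deposit KRW: 23,000,000 × 68.727 × 1.021827945205 = KRW 1,615,224,891.37.
The quoted forward undervalues CZK, so borrow CZK, convert to KRW at spot, deposit the KRW at 8.66%, and buy CZK forward at 67.419 to cover the loan.
Profit = 1,615,224,891.37 − 1,590,346,901.83 = KRW 24,877,990.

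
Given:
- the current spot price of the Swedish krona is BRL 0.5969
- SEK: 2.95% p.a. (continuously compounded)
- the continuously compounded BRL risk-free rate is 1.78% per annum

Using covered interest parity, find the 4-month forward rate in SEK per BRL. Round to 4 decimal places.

T = 4/12 years.
BRL growth factor: e^(0.0178×4/12) = 1.005951.
Growth of 1 SEK over T: e^(0.0295×4/12) = 1.0098818.
CIP: F = S · (grow BRL)/(grow SEK) = 0.5969 × 1.005951/1.0098818 = 0.5945767 BRL per SEK.
Quoted the other way: 1/0.5945767 = 1.6819 SEK per BRL.

1.6819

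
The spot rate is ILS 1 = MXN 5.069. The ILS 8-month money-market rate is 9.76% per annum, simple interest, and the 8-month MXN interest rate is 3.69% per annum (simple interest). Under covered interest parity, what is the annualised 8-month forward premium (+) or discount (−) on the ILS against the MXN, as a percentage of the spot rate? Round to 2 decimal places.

-5.70%

T = 8/12 years.
F = S · g_MXN/g_ILS = 5.069 × 1.024600/1.0650667 = 4.876406.
Annualised premium = (F − S)/S × (1/T) = (4.876406 − 5.069)/5.069 ÷ (8/12) = -5.70%.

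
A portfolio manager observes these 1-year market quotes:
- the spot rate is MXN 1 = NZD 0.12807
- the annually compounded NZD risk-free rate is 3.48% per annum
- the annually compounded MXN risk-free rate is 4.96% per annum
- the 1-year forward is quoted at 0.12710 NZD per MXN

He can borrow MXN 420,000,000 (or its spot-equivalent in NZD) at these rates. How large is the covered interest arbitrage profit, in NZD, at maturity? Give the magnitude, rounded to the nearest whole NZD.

NZD 368,476

T = 1 year.
Keep in MXN, deliver into the forward: 420,000,000·1.049600·0.12710 = NZD 56,029,747.20.
Swap to NZD now, deposit: 420,000,000·0.12807·1.034800 = NZD 55,661,271.12.
The quoted forward overvalues MXN, so borrow NZD, buy MXN at spot, deposit the MXN at 4.96%, and sell the proceeds forward at 0.12710.
Arbitrage profit = |56,029,747.20 − 55,661,271.12| = NZD 368,476.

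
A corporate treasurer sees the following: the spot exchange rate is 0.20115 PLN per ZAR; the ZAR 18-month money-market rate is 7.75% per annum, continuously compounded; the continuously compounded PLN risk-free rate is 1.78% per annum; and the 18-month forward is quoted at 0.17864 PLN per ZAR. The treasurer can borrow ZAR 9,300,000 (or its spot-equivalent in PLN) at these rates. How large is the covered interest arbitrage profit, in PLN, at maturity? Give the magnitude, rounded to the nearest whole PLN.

PLN 55,157

T = 18/12 years.
Keep in ZAR, deliver into the forward: 9,300,000·1.123276656·0.17864 = PLN 1,866,157.92.
Swap to PLN now, deposit: 9,300,000·0.20115·1.027059639 = PLN 1,921,315.33.
The quoted forward undervalues ZAR, so borrow ZAR, convert to PLN at spot, deposit the PLN at 1.78%, and buy ZAR forward at 0.17864 to cover the loan.
Arbitrage profit = |1,866,157.92 − 1,921,315.33| = PLN 55,157.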